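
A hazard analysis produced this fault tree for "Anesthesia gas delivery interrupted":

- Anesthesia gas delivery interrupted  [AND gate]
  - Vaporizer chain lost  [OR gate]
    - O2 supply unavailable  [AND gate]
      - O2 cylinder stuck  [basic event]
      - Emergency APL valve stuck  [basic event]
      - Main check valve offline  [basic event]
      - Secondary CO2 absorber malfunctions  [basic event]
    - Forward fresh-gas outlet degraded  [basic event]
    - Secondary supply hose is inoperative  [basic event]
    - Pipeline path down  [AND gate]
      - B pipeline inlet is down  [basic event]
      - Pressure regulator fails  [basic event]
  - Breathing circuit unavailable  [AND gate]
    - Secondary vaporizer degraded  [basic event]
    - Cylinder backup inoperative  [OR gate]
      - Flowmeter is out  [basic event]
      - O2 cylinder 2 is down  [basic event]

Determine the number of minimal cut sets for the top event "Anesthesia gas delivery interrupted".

O2 supply unavailable [AND]: one cut set from each child combined → 1 × 1 × 1 × 1 = 1 cut set(s).
Pipeline path down [AND]: one cut set from each child combined → 1 × 1 = 1 cut set(s).
Vaporizer chain lost [OR]: union of children's cut sets → 4 cut set(s).
Cylinder backup inoperative [OR]: union of children's cut sets → 2 cut set(s).
Breathing circuit unavailable [AND]: one cut set from each child combined → 1 × 2 = 2 cut set(s).
Anesthesia gas delivery interrupted [AND]: one cut set from each child combined → 4 × 2 = 8 cut set(s).
Minimal cut sets: {Emergency APL valve stuck, Flowmeter is out, Main check valve offline, O2 cylinder stuck, Secondary CO2 absorber malfunctions, Secondary vaporizer degraded}; {Emergency APL valve stuck, Main check valve offline, O2 cylinder 2 is down, O2 cylinder stuck, Secondary CO2 absorber malfunctions, Secondary vaporizer degraded}; {Flowmeter is out, Forward fresh-gas outlet degraded, Secondary vaporizer degraded}; {Forward fresh-gas outlet degraded, O2 cylinder 2 is down, Secondary vaporizer degraded}; {Flowmeter is out, Secondary supply hose is inoperative, Secondary vaporizer degraded}; {O2 cylinder 2 is down, Secondary supply hose is inoperative, Secondary vaporizer degraded}; {B pipeline inlet is down, Flowmeter is out, Pressure regulator fails, Secondary vaporizer degraded}; {B pipeline inlet is down, O2 cylinder 2 is down, Pressure regulator fails, Secondary vaporizer degraded}.

8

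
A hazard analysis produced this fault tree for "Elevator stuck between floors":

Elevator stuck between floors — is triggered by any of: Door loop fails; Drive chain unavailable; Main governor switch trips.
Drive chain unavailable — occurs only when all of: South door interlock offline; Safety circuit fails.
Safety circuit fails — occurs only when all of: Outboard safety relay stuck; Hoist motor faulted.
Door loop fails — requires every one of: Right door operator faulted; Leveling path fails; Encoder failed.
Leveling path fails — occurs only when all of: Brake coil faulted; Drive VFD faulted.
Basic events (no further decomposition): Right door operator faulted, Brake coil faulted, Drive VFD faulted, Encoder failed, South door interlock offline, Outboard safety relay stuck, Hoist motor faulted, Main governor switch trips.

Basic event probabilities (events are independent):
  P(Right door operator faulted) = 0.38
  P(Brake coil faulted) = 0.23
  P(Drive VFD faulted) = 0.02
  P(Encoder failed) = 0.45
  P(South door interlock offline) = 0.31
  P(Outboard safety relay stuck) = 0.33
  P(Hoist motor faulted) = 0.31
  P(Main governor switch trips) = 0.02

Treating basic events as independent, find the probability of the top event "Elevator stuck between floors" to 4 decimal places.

0.0518

P(Leveling path fails) [AND] = 0.23 × 0.02 = 0.004600
P(Door loop fails) [AND] = 0.38 × 0.004600 × 0.45 = 0.000787
P(Safety circuit fails) [AND] = 0.33 × 0.31 = 0.102300
P(Drive chain unavailable) [AND] = 0.31 × 0.102300 = 0.031713
P(Elevator stuck between floors) [OR] = 1 − (1−0.000787) × (1−0.031713) × (1−0.02) = 0.051826
Rounded to 4 decimal places: P(Elevator stuck between floors) ≈ 0.0518.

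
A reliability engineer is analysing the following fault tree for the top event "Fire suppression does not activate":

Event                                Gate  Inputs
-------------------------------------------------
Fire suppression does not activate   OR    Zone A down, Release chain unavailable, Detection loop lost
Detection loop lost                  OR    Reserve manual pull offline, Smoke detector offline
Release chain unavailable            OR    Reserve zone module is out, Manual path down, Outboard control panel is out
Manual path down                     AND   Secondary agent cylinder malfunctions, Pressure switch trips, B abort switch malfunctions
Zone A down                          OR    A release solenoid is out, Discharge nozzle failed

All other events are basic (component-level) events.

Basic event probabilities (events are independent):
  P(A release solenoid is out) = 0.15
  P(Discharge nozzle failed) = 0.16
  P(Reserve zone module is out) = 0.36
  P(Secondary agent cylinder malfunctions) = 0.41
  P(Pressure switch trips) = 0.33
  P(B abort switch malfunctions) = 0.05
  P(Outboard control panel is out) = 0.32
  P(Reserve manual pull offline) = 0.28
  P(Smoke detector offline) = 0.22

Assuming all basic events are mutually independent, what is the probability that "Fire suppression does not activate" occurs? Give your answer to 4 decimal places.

P(Zone A down) [OR] = 1 − (1−0.15) × (1−0.16) = 0.286000
P(Manual path down) [AND] = 0.41 × 0.33 × 0.05 = 0.006765
P(Release chain unavailable) [OR] = 1 − (1−0.36) × (1−0.006765) × (1−0.32) = 0.567744
P(Detection loop lost) [OR] = 1 − (1−0.28) × (1−0.22) = 0.438400
P(Fire suppression does not activate) [OR] = 1 − (1−0.286000) × (1−0.567744) × (1−0.438400) = 0.826673
Rounded to 4 decimal places: P(Fire suppression does not activate) ≈ 0.8267.

0.8267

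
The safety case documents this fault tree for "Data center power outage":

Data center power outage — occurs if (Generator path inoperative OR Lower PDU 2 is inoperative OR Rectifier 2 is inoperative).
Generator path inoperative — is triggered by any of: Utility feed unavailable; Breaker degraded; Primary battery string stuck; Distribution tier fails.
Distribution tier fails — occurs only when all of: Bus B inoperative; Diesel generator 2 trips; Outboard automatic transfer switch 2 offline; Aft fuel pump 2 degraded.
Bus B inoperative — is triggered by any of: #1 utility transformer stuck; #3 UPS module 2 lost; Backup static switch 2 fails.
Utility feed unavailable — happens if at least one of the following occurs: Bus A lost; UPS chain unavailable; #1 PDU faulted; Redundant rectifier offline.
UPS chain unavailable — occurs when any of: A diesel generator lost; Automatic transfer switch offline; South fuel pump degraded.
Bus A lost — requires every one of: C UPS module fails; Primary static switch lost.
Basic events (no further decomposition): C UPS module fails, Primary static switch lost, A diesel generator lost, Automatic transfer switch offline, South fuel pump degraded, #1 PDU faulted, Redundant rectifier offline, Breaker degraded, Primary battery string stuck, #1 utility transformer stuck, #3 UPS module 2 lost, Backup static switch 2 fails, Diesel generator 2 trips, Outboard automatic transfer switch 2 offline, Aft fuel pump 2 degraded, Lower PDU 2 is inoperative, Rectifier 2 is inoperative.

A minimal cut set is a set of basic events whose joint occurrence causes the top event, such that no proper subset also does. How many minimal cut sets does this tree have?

Bus A lost [AND]: one cut set from each child combined → 1 × 1 = 1 cut set(s).
UPS chain unavailable [OR]: union of children's cut sets → 3 cut set(s).
Utility feed unavailable [OR]: union of children's cut sets → 6 cut set(s).
Bus B inoperative [OR]: union of children's cut sets → 3 cut set(s).
Distribution tier fails [AND]: one cut set from each child combined → 3 × 1 × 1 × 1 = 3 cut set(s).
Generator path inoperative [OR]: union of children's cut sets → 11 cut set(s).
Data center power outage [OR]: union of children's cut sets → 13 cut set(s).

13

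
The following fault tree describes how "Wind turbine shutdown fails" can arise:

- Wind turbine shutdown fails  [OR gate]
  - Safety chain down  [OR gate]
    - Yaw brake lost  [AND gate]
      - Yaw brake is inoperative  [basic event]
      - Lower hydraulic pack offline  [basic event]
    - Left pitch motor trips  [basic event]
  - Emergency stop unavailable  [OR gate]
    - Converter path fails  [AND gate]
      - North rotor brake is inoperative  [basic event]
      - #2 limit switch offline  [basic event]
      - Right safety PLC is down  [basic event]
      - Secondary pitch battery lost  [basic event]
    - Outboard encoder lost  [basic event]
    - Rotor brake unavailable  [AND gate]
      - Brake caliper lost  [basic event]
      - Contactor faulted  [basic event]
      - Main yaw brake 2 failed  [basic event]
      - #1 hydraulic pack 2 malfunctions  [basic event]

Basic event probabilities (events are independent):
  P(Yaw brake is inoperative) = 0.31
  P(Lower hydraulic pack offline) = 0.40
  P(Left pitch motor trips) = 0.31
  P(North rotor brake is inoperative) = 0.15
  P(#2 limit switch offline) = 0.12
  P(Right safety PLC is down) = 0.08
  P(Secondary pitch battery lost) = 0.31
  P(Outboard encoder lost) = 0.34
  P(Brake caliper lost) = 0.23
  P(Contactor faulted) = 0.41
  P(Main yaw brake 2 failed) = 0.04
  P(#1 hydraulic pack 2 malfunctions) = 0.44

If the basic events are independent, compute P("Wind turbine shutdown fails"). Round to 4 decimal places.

P(Yaw brake lost) [AND] = 0.31 × 0.40 = 0.124000
P(Safety chain down) [OR] = 1 − (1−0.124000) × (1−0.31) = 0.395560
P(Converter path fails) [AND] = 0.15 × 0.12 × 0.08 × 0.31 = 0.000446
P(Rotor brake unavailable) [AND] = 0.23 × 0.41 × 0.04 × 0.44 = 0.001660
P(Emergency stop unavailable) [OR] = 1 − (1−0.000446) × (1−0.34) × (1−0.001660) = 0.341389
P(Wind turbine shutdown fails) [OR] = 1 − (1−0.395560) × (1−0.341389) = 0.601909
Rounded to 4 decimal places: P(Wind turbine shutdown fails) ≈ 0.6019.

0.6019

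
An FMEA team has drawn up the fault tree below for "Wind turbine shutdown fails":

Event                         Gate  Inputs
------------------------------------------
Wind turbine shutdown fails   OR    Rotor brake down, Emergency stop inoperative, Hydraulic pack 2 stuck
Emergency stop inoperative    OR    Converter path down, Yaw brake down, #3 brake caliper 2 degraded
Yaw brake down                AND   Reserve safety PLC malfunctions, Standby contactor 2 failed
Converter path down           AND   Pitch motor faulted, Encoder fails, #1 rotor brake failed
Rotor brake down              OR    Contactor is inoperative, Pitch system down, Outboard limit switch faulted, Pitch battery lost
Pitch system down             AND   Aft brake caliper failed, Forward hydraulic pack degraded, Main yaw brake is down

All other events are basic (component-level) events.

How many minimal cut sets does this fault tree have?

8

Pitch system down [AND]: one cut set from each child combined → 1 × 1 × 1 = 1 cut set(s).
Rotor brake down [OR]: union of children's cut sets → 4 cut set(s).
Converter path down [AND]: one cut set from each child combined → 1 × 1 × 1 = 1 cut set(s).
Yaw brake down [AND]: one cut set from each child combined → 1 × 1 = 1 cut set(s).
Emergency stop inoperative [OR]: union of children's cut sets → 3 cut set(s).
Wind turbine shutdown fails [OR]: union of children's cut sets → 8 cut set(s).
Minimal cut sets: {Contactor is inoperative}; {Aft brake caliper failed, Forward hydraulic pack degraded, Main yaw brake is down}; {Outboard limit switch faulted}; {Pitch battery lost}; {#1 rotor brake failed, Encoder fails, Pitch motor faulted}; {Reserve safety PLC malfunctions, Standby contactor 2 failed}; {#3 brake caliper 2 degraded}; {Hydraulic pack 2 stuck}.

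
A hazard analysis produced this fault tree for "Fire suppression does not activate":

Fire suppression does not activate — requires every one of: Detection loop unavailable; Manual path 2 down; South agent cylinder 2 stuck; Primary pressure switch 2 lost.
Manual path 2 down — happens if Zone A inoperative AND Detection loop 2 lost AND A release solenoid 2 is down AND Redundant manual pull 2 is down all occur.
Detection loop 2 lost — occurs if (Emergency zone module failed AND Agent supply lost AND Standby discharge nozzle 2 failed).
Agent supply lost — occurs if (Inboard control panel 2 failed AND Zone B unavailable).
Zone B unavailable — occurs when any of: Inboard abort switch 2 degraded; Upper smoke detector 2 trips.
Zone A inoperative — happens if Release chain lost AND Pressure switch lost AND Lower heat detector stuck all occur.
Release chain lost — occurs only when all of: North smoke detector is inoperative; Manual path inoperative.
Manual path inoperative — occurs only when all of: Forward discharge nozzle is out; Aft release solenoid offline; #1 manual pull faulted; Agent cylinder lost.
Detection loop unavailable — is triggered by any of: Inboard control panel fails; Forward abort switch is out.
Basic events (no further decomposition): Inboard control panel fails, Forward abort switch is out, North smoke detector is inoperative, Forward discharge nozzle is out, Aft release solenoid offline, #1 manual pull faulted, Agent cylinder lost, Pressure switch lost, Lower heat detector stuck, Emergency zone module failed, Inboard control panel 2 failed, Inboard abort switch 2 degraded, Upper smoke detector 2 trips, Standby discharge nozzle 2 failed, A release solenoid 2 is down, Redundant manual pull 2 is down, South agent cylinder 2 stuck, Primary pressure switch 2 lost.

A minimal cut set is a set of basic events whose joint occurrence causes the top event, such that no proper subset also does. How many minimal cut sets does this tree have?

4

Detection loop unavailable [OR]: union of children's cut sets → 2 cut set(s).
Manual path inoperative [AND]: one cut set from each child combined → 1 × 1 × 1 × 1 = 1 cut set(s).
Release chain lost [AND]: one cut set from each child combined → 1 × 1 = 1 cut set(s).
Zone A inoperative [AND]: one cut set from each child combined → 1 × 1 × 1 = 1 cut set(s).
Zone B unavailable [OR]: union of children's cut sets → 2 cut set(s).
Agent supply lost [AND]: one cut set from each child combined → 1 × 2 = 2 cut set(s).
Detection loop 2 lost [AND]: one cut set from each child combined → 1 × 2 × 1 = 2 cut set(s).
Manual path 2 down [AND]: one cut set from each child combined → 1 × 2 × 1 × 1 = 2 cut set(s).
Fire suppression does not activate [AND]: one cut set from each child combined → 2 × 2 × 1 × 1 = 4 cut set(s).
Minimal cut sets: {#1 manual pull faulted, A release solenoid 2 is down, Aft release solenoid offline, Agent cylinder lost, Emergency zone module failed, Forward discharge nozzle is out, Inboard abort switch 2 degraded, Inboard control panel 2 failed, Inboard control panel fails, Lower heat detector stuck, North smoke detector is inoperative, Pressure switch lost, Primary pressure switch 2 lost, Redundant manual pull 2 is down, South agent cylinder 2 stuck, Standby discharge nozzle 2 failed}; {#1 manual pull faulted, A release solenoid 2 is down, Aft release solenoid offline, Agent cylinder lost, Emergency zone module failed, Forward discharge nozzle is out, Inboard control panel 2 failed, Inboard control panel fails, Lower heat detector stuck, North smoke detector is inoperative, Pressure switch lost, Primary pressure switch 2 lost, Redundant manual pull 2 is down, South agent cylinder 2 stuck, Standby discharge nozzle 2 failed, Upper smoke detector 2 trips}; {#1 manual pull faulted, A release solenoid 2 is down, Aft release solenoid offline, Agent cylinder lost, Emergency zone module failed, Forward abort switch is out, Forward discharge nozzle is out, Inboard abort switch 2 degraded, Inboard control panel 2 failed, Lower heat detector stuck, North smoke detector is inoperative, Pressure switch lost, Primary pressure switch 2 lost, Redundant manual pull 2 is down, South agent cylinder 2 stuck, Standby discharge nozzle 2 failed}; {#1 manual pull faulted, A release solenoid 2 is down, Aft release solenoid offline, Agent cylinder lost, Emergency zone module failed, Forward abort switch is out, Forward discharge nozzle is out, Inboard control panel 2 failed, Lower heat detector stuck, North smoke detector is inoperative, Pressure switch lost, Primary pressure switch 2 lost, Redundant manual pull 2 is down, South agent cylinder 2 stuck, Standby discharge nozzle 2 failed, Upper smoke detector 2 trips}.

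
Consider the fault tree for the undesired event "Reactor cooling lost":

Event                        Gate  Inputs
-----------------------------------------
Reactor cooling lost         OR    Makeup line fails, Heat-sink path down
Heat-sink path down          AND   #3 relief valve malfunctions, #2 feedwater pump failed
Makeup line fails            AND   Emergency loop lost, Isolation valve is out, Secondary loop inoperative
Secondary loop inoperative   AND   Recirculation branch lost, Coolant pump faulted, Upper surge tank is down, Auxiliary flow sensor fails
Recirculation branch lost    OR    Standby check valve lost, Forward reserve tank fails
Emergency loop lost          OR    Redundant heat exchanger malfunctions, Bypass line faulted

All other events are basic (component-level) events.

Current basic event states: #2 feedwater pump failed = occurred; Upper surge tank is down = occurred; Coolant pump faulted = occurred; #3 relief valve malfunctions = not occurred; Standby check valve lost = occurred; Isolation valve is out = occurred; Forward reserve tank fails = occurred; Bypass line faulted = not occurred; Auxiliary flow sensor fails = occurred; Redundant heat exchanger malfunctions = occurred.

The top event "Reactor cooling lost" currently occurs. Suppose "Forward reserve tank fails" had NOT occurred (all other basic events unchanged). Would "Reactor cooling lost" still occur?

Yes

Counterfactual: set "Forward reserve tank fails" to not occurred.
Emergency loop lost [OR]: Redundant heat exchanger malfunctions=occurs, Bypass line faulted=not → at least one input occurs → occurs.
Recirculation branch lost [OR]: Standby check valve lost=occurs, Forward reserve tank fails=not → at least one input occurs → occurs.
Secondary loop inoperative [AND]: Recirculation branch lost=occurs, Coolant pump faulted=occurs, Upper surge tank is down=occurs, Auxiliary flow sensor fails=occurs → all inputs occur → occurs.
Makeup line fails [AND]: Emergency loop lost=occurs, Isolation valve is out=occurs, Secondary loop inoperative=occurs → all inputs occur → occurs.
Heat-sink path down [AND]: #3 relief valve malfunctions=not, #2 feedwater pump failed=occurs → not all inputs occur → does not occur.
Reactor cooling lost [OR]: Makeup line fails=occurs, Heat-sink path down=not → at least one input occurs → occurs.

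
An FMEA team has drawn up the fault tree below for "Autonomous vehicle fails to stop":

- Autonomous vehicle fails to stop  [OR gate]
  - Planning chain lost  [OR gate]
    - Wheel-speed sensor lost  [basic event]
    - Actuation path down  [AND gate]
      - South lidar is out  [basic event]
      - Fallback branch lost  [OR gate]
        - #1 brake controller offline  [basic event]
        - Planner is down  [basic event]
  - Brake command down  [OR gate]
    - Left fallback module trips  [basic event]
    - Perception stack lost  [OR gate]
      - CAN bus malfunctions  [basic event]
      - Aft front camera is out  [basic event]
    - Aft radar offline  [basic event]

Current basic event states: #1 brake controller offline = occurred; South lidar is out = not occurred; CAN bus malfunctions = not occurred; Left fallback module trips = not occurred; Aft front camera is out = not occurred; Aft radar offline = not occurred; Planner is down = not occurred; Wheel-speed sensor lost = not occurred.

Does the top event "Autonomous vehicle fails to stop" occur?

Fallback branch lost [OR]: #1 brake controller offline=occurs, Planner is down=not → at least one input occurs → occurs.
Actuation path down [AND]: South lidar is out=not, Fallback branch lost=occurs → not all inputs occur → does not occur.
Planning chain lost [OR]: Wheel-speed sensor lost=not, Actuation path down=not → no input occurs → does not occur.
Perception stack lost [OR]: CAN bus malfunctions=not, Aft front camera is out=not → no input occurs → does not occur.
Brake command down [OR]: Left fallback module trips=not, Perception stack lost=not, Aft radar offline=not → no input occurs → does not occur.
Autonomous vehicle fails to stop [OR]: Planning chain lost=not, Brake command down=not → no input occurs → does not occur.

No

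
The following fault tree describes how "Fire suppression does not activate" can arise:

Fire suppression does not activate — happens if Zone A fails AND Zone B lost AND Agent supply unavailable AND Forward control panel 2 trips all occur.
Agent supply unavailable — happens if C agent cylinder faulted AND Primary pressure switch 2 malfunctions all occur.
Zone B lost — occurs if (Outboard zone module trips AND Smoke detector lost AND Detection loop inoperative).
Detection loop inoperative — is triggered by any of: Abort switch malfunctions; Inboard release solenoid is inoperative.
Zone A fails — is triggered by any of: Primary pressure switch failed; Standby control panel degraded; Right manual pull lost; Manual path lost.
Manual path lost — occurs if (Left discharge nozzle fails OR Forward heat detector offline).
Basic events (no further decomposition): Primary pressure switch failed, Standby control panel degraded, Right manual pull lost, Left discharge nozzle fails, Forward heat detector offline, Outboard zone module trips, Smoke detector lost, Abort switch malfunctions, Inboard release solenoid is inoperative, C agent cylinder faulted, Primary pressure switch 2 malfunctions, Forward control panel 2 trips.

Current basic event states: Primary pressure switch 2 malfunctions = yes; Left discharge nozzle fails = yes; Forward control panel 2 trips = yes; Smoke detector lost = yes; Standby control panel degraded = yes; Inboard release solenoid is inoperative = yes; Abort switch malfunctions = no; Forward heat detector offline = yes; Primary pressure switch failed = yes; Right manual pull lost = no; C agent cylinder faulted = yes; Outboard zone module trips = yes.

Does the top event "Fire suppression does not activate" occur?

Manual path lost [OR]: Left discharge nozzle fails=occurs, Forward heat detector offline=occurs → at least one input occurs → occurs.
Zone A fails [OR]: Primary pressure switch failed=occurs, Standby control panel degraded=occurs, Right manual pull lost=not, Manual path lost=occurs → at least one input occurs → occurs.
Detection loop inoperative [OR]: Abort switch malfunctions=not, Inboard release solenoid is inoperative=occurs → at least one input occurs → occurs.
Zone B lost [AND]: Outboard zone module trips=occurs, Smoke detector lost=occurs, Detection loop inoperative=occurs → all inputs occur → occurs.
Agent supply unavailable [AND]: C agent cylinder faulted=occurs, Primary pressure switch 2 malfunctions=occurs → all inputs occur → occurs.
Fire suppression does not activate [AND]: Zone A fails=occurs, Zone B lost=occurs, Agent supply unavailable=occurs, Forward control panel 2 trips=occurs → all inputs occur → occurs.

Yes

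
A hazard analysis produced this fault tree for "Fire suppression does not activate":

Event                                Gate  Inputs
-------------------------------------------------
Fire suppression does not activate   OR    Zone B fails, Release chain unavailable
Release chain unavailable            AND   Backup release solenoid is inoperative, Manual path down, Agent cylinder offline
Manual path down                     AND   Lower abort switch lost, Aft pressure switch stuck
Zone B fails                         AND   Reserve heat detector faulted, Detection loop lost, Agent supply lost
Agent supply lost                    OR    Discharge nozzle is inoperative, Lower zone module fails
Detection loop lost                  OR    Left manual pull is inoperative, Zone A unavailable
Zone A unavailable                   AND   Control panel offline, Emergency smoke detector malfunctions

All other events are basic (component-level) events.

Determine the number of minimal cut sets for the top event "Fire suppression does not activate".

5

Zone A unavailable [AND]: one cut set from each child combined → 1 × 1 = 1 cut set(s).
Detection loop lost [OR]: union of children's cut sets → 2 cut set(s).
Agent supply lost [OR]: union of children's cut sets → 2 cut set(s).
Zone B fails [AND]: one cut set from each child combined → 1 × 2 × 2 = 4 cut set(s).
Manual path down [AND]: one cut set from each child combined → 1 × 1 = 1 cut set(s).
Release chain unavailable [AND]: one cut set from each child combined → 1 × 1 × 1 = 1 cut set(s).
Fire suppression does not activate [OR]: union of children's cut sets → 5 cut set(s).
Minimal cut sets: {Discharge nozzle is inoperative, Left manual pull is inoperative, Reserve heat detector faulted}; {Left manual pull is inoperative, Lower zone module fails, Reserve heat detector faulted}; {Control panel offline, Discharge nozzle is inoperative, Emergency smoke detector malfunctions, Reserve heat detector faulted}; {Control panel offline, Emergency smoke detector malfunctions, Lower zone module fails, Reserve heat detector faulted}; {Aft pressure switch stuck, Agent cylinder offline, Backup release solenoid is inoperative, Lower abort switch lost}.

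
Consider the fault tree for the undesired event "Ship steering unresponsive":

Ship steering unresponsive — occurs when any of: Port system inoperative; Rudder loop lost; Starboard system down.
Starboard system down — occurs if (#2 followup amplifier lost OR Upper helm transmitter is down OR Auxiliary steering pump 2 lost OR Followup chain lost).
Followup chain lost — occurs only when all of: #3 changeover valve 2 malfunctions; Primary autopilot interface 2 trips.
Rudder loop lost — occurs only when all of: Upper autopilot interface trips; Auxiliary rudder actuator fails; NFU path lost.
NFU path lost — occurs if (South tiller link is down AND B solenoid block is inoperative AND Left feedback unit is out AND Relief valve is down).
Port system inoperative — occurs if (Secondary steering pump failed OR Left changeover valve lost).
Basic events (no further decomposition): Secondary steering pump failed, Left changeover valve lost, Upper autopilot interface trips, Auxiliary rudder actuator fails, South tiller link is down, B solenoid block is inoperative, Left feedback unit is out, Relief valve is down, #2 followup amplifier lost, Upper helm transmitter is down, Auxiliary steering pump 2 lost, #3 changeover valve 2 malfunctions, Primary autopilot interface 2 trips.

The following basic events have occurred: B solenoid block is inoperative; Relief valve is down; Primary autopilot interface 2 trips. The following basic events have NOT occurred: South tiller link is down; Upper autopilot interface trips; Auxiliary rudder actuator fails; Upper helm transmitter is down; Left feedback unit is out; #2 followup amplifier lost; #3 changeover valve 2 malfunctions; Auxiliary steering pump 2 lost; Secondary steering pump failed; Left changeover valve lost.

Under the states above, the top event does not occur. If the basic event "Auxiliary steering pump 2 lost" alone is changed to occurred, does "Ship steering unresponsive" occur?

Counterfactual: set "Auxiliary steering pump 2 lost" to occurred.
Port system inoperative [OR]: Secondary steering pump failed=not, Left changeover valve lost=not → no input occurs → does not occur.
NFU path lost [AND]: South tiller link is down=not, B solenoid block is inoperative=occurs, Left feedback unit is out=not, Relief valve is down=occurs → not all inputs occur → does not occur.
Rudder loop lost [AND]: Upper autopilot interface trips=not, Auxiliary rudder actuator fails=not, NFU path lost=not → not all inputs occur → does not occur.
Followup chain lost [AND]: #3 changeover valve 2 malfunctions=not, Primary autopilot interface 2 trips=occurs → not all inputs occur → does not occur.
Starboard system down [OR]: #2 followup amplifier lost=not, Upper helm transmitter is down=not, Auxiliary steering pump 2 lost=occurs, Followup chain lost=not → at least one input occurs → occurs.
Ship steering unresponsive [OR]: Port system inoperative=not, Rudder loop lost=not, Starboard system down=occurs → at least one input occurs → occurs.

Yes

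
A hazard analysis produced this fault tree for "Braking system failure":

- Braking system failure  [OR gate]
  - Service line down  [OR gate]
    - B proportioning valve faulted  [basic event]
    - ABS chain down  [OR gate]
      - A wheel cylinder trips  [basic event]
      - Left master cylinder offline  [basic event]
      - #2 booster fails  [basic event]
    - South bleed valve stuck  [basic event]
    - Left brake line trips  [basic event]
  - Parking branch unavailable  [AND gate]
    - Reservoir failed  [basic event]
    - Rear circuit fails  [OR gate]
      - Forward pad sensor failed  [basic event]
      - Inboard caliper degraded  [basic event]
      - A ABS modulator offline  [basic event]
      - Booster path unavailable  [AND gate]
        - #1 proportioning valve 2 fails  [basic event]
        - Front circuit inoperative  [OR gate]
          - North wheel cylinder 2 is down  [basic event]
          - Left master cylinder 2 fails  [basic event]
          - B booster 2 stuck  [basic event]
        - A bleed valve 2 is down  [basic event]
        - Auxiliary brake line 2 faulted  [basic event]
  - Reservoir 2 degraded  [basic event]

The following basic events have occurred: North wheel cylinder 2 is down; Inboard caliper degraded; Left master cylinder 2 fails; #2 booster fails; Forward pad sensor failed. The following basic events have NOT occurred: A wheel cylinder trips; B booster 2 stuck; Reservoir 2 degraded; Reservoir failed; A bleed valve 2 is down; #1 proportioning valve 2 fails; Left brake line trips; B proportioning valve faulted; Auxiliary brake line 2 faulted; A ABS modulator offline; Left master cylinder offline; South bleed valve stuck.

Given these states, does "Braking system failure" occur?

Yes

ABS chain down [OR]: A wheel cylinder trips=not, Left master cylinder offline=not, #2 booster fails=occurs → at least one input occurs → occurs.
Service line down [OR]: B proportioning valve faulted=not, ABS chain down=occurs, South bleed valve stuck=not, Left brake line trips=not → at least one input occurs → occurs.
Front circuit inoperative [OR]: North wheel cylinder 2 is down=occurs, Left master cylinder 2 fails=occurs, B booster 2 stuck=not → at least one input occurs → occurs.
Booster path unavailable [AND]: #1 proportioning valve 2 fails=not, Front circuit inoperative=occurs, A bleed valve 2 is down=not, Auxiliary brake line 2 faulted=not → not all inputs occur → does not occur.
Rear circuit fails [OR]: Forward pad sensor failed=occurs, Inboard caliper degraded=occurs, A ABS modulator offline=not, Booster path unavailable=not → at least one input occurs → occurs.
Parking branch unavailable [AND]: Reservoir failed=not, Rear circuit fails=occurs → not all inputs occur → does not occur.
Braking system failure [OR]: Service line down=occurs, Parking branch unavailable=not, Reservoir 2 degraded=not → at least one input occurs → occurs.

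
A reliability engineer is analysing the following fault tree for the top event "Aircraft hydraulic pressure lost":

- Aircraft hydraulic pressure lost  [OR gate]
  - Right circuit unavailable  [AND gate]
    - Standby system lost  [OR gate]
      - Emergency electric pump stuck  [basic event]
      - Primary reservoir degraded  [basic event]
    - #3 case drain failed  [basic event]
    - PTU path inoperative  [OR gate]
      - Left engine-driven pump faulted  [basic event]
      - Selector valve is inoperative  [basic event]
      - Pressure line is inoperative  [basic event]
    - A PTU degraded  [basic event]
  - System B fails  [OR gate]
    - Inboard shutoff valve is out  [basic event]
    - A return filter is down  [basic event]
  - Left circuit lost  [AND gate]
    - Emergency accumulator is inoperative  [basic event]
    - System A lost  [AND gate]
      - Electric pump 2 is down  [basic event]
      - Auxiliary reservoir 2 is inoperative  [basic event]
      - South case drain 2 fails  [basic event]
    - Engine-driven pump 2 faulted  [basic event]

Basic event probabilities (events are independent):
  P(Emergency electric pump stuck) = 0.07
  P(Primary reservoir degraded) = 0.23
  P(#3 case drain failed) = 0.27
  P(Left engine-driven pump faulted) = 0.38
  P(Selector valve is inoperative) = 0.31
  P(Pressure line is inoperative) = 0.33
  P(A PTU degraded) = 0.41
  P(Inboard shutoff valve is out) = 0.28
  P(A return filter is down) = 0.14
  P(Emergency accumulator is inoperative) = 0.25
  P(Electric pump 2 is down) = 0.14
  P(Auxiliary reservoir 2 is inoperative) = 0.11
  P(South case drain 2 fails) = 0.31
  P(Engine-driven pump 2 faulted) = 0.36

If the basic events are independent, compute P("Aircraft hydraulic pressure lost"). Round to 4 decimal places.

0.3949

P(Standby system lost) [OR] = 1 − (1−0.07) × (1−0.23) = 0.283900
P(PTU path inoperative) [OR] = 1 − (1−0.38) × (1−0.31) × (1−0.33) = 0.713374
P(Right circuit unavailable) [AND] = 0.283900 × 0.27 × 0.713374 × 0.41 = 0.022420
P(System B fails) [OR] = 1 − (1−0.28) × (1−0.14) = 0.380800
P(System A lost) [AND] = 0.14 × 0.11 × 0.31 = 0.004774
P(Left circuit lost) [AND] = 0.25 × 0.004774 × 0.36 = 0.000430
P(Aircraft hydraulic pressure lost) [OR] = 1 − (1−0.022420) × (1−0.380800) × (1−0.000430) = 0.394943
Rounded to 4 decimal places: P(Aircraft hydraulic pressure lost) ≈ 0.3949.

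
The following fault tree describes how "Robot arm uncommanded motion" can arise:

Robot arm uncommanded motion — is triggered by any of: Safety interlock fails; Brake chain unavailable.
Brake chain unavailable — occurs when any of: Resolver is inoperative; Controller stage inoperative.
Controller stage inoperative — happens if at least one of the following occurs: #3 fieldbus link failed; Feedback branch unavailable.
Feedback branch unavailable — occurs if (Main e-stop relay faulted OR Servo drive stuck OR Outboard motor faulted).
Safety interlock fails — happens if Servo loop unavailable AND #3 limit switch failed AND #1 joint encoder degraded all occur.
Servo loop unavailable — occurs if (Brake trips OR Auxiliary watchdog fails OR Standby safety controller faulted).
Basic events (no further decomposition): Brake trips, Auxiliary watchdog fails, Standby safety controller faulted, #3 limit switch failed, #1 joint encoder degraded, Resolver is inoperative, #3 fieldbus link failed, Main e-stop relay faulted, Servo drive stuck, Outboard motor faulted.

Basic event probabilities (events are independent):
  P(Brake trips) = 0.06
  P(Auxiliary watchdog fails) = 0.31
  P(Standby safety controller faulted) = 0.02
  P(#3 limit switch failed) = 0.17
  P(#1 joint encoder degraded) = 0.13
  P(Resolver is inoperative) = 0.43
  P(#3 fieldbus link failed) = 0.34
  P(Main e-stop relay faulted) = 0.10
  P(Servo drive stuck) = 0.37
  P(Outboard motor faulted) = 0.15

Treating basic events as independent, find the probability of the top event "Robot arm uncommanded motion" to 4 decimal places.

0.8202

P(Servo loop unavailable) [OR] = 1 − (1−0.06) × (1−0.31) × (1−0.02) = 0.364372
P(Safety interlock fails) [AND] = 0.364372 × 0.17 × 0.13 = 0.008053
P(Feedback branch unavailable) [OR] = 1 − (1−0.10) × (1−0.37) × (1−0.15) = 0.518050
P(Controller stage inoperative) [OR] = 1 − (1−0.34) × (1−0.518050) = 0.681913
P(Brake chain unavailable) [OR] = 1 − (1−0.43) × (1−0.681913) = 0.818690
P(Robot arm uncommanded motion) [OR] = 1 − (1−0.008053) × (1−0.818690) = 0.820150
Rounded to 4 decimal places: P(Robot arm uncommanded motion) ≈ 0.8202.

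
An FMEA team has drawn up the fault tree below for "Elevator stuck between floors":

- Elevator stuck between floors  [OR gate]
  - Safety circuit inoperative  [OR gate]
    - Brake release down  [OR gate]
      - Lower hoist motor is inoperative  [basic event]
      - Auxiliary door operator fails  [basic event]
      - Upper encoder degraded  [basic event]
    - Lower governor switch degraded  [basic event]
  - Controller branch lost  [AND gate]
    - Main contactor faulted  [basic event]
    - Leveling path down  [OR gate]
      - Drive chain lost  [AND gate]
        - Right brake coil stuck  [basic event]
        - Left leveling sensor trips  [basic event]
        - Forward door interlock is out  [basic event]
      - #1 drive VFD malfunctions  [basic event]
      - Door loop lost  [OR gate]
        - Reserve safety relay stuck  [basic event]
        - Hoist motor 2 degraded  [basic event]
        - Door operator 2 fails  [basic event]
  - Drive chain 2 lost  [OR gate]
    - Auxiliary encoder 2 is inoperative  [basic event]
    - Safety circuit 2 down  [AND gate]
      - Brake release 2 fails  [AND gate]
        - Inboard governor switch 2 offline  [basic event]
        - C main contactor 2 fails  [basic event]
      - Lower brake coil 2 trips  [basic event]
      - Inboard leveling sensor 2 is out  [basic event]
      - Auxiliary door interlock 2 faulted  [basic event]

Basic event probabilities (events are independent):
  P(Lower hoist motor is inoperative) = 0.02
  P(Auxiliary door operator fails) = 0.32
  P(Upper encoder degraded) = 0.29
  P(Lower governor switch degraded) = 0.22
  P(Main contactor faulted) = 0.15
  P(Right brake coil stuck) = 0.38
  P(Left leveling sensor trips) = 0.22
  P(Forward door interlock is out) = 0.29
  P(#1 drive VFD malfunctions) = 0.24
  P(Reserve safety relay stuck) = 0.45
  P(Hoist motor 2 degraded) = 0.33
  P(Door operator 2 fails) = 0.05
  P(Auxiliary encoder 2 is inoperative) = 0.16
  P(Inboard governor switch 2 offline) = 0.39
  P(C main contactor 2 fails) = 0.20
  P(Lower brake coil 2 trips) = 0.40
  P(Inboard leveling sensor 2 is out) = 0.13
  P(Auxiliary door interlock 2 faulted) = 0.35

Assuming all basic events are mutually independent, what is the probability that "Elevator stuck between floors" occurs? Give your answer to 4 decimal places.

P(Brake release down) [OR] = 1 − (1−0.02) × (1−0.32) × (1−0.29) = 0.526856
P(Safety circuit inoperative) [OR] = 1 − (1−0.526856) × (1−0.22) = 0.630948
P(Drive chain lost) [AND] = 0.38 × 0.22 × 0.29 = 0.024244
P(Door loop lost) [OR] = 1 − (1−0.45) × (1−0.33) × (1−0.05) = 0.649925
P(Leveling path down) [OR] = 1 − (1−0.024244) × (1−0.24) × (1−0.649925) = 0.740393
P(Controller branch lost) [AND] = 0.15 × 0.740393 = 0.111059
P(Brake release 2 fails) [AND] = 0.39 × 0.20 = 0.078000
P(Safety circuit 2 down) [AND] = 0.078000 × 0.40 × 0.13 × 0.35 = 0.001420
P(Drive chain 2 lost) [OR] = 1 − (1−0.16) × (1−0.001420) = 0.161193
P(Elevator stuck between floors) [OR] = 1 − (1−0.630948) × (1−0.111059) × (1−0.161193) = 0.724816
Rounded to 4 decimal places: P(Elevator stuck between floors) ≈ 0.7248.

0.7248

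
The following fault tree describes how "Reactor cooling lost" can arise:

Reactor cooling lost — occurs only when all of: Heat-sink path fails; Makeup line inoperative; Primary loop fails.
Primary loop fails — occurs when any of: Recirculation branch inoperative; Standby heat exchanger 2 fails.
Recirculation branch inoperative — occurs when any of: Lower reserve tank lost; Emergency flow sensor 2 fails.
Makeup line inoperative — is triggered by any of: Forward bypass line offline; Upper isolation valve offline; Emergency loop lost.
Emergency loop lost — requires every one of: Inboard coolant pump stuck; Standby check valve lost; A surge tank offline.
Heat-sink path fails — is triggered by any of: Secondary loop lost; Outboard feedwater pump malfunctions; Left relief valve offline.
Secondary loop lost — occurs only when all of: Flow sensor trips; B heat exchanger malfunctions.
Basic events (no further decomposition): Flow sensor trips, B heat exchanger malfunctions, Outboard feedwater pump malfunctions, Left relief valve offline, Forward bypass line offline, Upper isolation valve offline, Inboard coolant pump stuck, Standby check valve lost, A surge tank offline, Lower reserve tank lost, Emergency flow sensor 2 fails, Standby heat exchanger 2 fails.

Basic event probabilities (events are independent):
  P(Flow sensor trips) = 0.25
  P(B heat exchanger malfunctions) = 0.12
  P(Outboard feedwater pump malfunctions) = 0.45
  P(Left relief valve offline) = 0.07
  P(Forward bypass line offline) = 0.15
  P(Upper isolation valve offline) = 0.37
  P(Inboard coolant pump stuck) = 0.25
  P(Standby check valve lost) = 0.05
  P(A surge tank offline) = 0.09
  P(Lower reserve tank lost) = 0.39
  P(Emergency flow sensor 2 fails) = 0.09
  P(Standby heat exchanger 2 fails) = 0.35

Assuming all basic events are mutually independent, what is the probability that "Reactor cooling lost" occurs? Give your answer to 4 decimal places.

P(Secondary loop lost) [AND] = 0.25 × 0.12 = 0.030000
P(Heat-sink path fails) [OR] = 1 − (1−0.030000) × (1−0.45) × (1−0.07) = 0.503845
P(Emergency loop lost) [AND] = 0.25 × 0.05 × 0.09 = 0.001125
P(Makeup line inoperative) [OR] = 1 − (1−0.15) × (1−0.37) × (1−0.001125) = 0.465102
P(Recirculation branch inoperative) [OR] = 1 − (1−0.39) × (1−0.09) = 0.444900
P(Primary loop fails) [OR] = 1 − (1−0.444900) × (1−0.35) = 0.639185
P(Reactor cooling lost) [AND] = 0.503845 × 0.465102 × 0.639185 = 0.149786
Rounded to 4 decimal places: P(Reactor cooling lost) ≈ 0.1498.

0.1498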